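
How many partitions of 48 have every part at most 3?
p(48, parts ≤ 3) = 217

Use the recurrence p(n, m) = p(n, m−1) + p(n−m, m): either the largest part is < m (count p(n, m−1)) or the largest part is exactly m (remove one copy of m, count p(n−m, m)). With p(0, ·) = 1 this gives p(48, parts ≤ 3) = 217. (By conjugating Young diagrams, this also counts partitions of 48 into at most 3 parts.)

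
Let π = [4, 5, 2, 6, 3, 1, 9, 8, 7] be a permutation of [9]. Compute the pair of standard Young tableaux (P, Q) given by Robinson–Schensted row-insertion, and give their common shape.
P = [1, 3, 6, 7] / [2, 5, 8] / [4, 9];  Q = [1, 2, 4, 7] / [3, 5, 8] / [6, 9];  common shape = (4, 3, 2)

Row-insert the values π_1, π_2, … into P one at a time, bumping the leftmost entry strictly greater than the inserted value down to the next row. The recording tableau Q records, in position (i, j), the step at which that cell was added to P.
  Insert 4 (step 1): P = [4];  Q = [1]
  Insert 5 (step 2): P = [4, 5];  Q = [1, 2]
  Insert 2 (step 3): P = [2, 5] / [4];  Q = [1, 2] / [3]
  Insert 6 (step 4): P = [2, 5, 6] / [4];  Q = [1, 2, 4] / [3]
  Insert 3 (step 5): P = [2, 3, 6] / [4, 5];  Q = [1, 2, 4] / [3, 5]
  Insert 1 (step 6): P = [1, 3, 6] / [2, 5] / [4];  Q = [1, 2, 4] / [3, 5] / [6]
  Insert 9 (step 7): P = [1, 3, 6, 9] / [2, 5] / [4];  Q = [1, 2, 4, 7] / [3, 5] / [6]
  Insert 8 (step 8): P = [1, 3, 6, 8] / [2, 5, 9] / [4];  Q = [1, 2, 4, 7] / [3, 5, 8] / [6]
  Insert 7 (step 9): P = [1, 3, 6, 7] / [2, 5, 8] / [4, 9];  Q = [1, 2, 4, 7] / [3, 5, 8] / [6, 9]
Final shape: (4, 3, 2).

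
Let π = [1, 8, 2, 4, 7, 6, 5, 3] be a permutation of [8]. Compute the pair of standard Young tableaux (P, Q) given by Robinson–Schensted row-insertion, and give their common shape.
P = [1, 2, 3, 5] / [4] / [6] / [7] / [8];  Q = [1, 2, 4, 5] / [3] / [6] / [7] / [8];  common shape = (4, 1, 1, 1, 1)

Row-insert the values π_1, π_2, … into P one at a time, bumping the leftmost entry strictly greater than the inserted value down to the next row. The recording tableau Q records, in position (i, j), the step at which that cell was added to P.
  Insert 1 (step 1): P = [1];  Q = [1]
  Insert 8 (step 2): P = [1, 8];  Q = [1, 2]
  Insert 2 (step 3): P = [1, 2] / [8];  Q = [1, 2] / [3]
  Insert 4 (step 4): P = [1, 2, 4] / [8];  Q = [1, 2, 4] / [3]
  Insert 7 (step 5): P = [1, 2, 4, 7] / [8];  Q = [1, 2, 4, 5] / [3]
  Insert 6 (step 6): P = [1, 2, 4, 6] / [7] / [8];  Q = [1, 2, 4, 5] / [3] / [6]
  Insert 5 (step 7): P = [1, 2, 4, 5] / [6] / [7] / [8];  Q = [1, 2, 4, 5] / [3] / [6] / [7]
  Insert 3 (step 8): P = [1, 2, 3, 5] / [4] / [6] / [7] / [8];  Q = [1, 2, 4, 5] / [3] / [6] / [7] / [8]
Final shape: (4, 1, 1, 1, 1).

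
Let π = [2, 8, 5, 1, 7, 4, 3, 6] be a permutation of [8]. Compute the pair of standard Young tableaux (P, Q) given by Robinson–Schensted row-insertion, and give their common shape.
P = [1, 3, 6] / [2, 4, 7] / [5] / [8];  Q = [1, 2, 5] / [3, 6, 8] / [4] / [7];  common shape = (3, 3, 1, 1)

Row-insert the values π_1, π_2, … into P one at a time, bumping the leftmost entry strictly greater than the inserted value down to the next row. The recording tableau Q records, in position (i, j), the step at which that cell was added to P.
  Insert 2 (step 1): P = [2];  Q = [1]
  Insert 8 (step 2): P = [2, 8];  Q = [1, 2]
  Insert 5 (step 3): P = [2, 5] / [8];  Q = [1, 2] / [3]
  Insert 1 (step 4): P = [1, 5] / [2] / [8];  Q = [1, 2] / [3] / [4]
  Insert 7 (step 5): P = [1, 5, 7] / [2] / [8];  Q = [1, 2, 5] / [3] / [4]
  Insert 4 (step 6): P = [1, 4, 7] / [2, 5] / [8];  Q = [1, 2, 5] / [3, 6] / [4]
  Insert 3 (step 7): P = [1, 3, 7] / [2, 4] / [5] / [8];  Q = [1, 2, 5] / [3, 6] / [4] / [7]
  Insert 6 (step 8): P = [1, 3, 6] / [2, 4, 7] / [5] / [8];  Q = [1, 2, 5] / [3, 6, 8] / [4] / [7]
Final shape: (3, 3, 1, 1).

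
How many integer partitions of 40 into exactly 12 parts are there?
p(40, 12 parts) = 3036

Partitions of n into exactly k parts are in bijection with partitions of n − k into at most k parts (subtract 1 from each part). So p(40, exactly 12) = p(28, parts ≤ 12). Computing via the recurrence p(m, j) = p(m, j−1) + p(m−j, j) gives 3036.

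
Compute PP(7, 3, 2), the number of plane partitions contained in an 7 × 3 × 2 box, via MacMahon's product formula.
PP(7, 3, 2) = 4950

Evaluate the triple product over i = 1..7, j = 1..3, k = 1..2. The factors are (2/1) · (3/2) · (3/2) · (4/3) · (4/3) · (5/4) · (3/2) · (4/3) · … (42 factors total). The numerators and denominators telescope so the product is an integer; carrying out the multiplication exactly gives PP(7, 3, 2) = 4950.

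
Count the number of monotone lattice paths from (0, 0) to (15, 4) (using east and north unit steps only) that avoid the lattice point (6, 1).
Number of paths = 2336

Total paths from (0, 0) to (15, 4): C(19, 15) = 3876. Paths through (6, 1): (paths (0, 0) → (6, 1)) × (paths (6, 1) → (15, 4)) = C(7, 6) · C(12, 9) = 7 · 220 = 1540. Avoidance count = 3876 − 1540 = 2336.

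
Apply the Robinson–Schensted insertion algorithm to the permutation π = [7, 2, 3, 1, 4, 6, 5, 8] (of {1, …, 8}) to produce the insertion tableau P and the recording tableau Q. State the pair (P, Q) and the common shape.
P = [1, 3, 4, 5, 8] / [2, 6] / [7];  Q = [1, 3, 5, 6, 8] / [2, 7] / [4];  common shape = (5, 2, 1)

Row-insert the values π_1, π_2, … into P one at a time, bumping the leftmost entry strictly greater than the inserted value down to the next row. The recording tableau Q records, in position (i, j), the step at which that cell was added to P.
  Insert 7 (step 1): P = [7];  Q = [1]
  Insert 2 (step 2): P = [2] / [7];  Q = [1] / [2]
  Insert 3 (step 3): P = [2, 3] / [7];  Q = [1, 3] / [2]
  Insert 1 (step 4): P = [1, 3] / [2] / [7];  Q = [1, 3] / [2] / [4]
  Insert 4 (step 5): P = [1, 3, 4] / [2] / [7];  Q = [1, 3, 5] / [2] / [4]
  Insert 6 (step 6): P = [1, 3, 4, 6] / [2] / [7];  Q = [1, 3, 5, 6] / [2] / [4]
  Insert 5 (step 7): P = [1, 3, 4, 5] / [2, 6] / [7];  Q = [1, 3, 5, 6] / [2, 7] / [4]
  Insert 8 (step 8): P = [1, 3, 4, 5, 8] / [2, 6] / [7];  Q = [1, 3, 5, 6, 8] / [2, 7] / [4]
Final shape: (5, 2, 1).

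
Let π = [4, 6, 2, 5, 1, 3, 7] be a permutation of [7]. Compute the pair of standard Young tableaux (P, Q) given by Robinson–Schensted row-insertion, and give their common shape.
P = [1, 3, 7] / [2, 5] / [4, 6];  Q = [1, 2, 7] / [3, 4] / [5, 6];  common shape = (3, 2, 2)

Row-insert the values π_1, π_2, … into P one at a time, bumping the leftmost entry strictly greater than the inserted value down to the next row. The recording tableau Q records, in position (i, j), the step at which that cell was added to P.
  Insert 4 (step 1): P = [4];  Q = [1]
  Insert 6 (step 2): P = [4, 6];  Q = [1, 2]
  Insert 2 (step 3): P = [2, 6] / [4];  Q = [1, 2] / [3]
  Insert 5 (step 4): P = [2, 5] / [4, 6];  Q = [1, 2] / [3, 4]
  Insert 1 (step 5): P = [1, 5] / [2, 6] / [4];  Q = [1, 2] / [3, 4] / [5]
  Insert 3 (step 6): P = [1, 3] / [2, 5] / [4, 6];  Q = [1, 2] / [3, 4] / [5, 6]
  Insert 7 (step 7): P = [1, 3, 7] / [2, 5] / [4, 6];  Q = [1, 2, 7] / [3, 4] / [5, 6]
Final shape: (3, 2, 2).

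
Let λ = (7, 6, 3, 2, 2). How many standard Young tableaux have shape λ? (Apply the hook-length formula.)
# SYT of shape (7, 6, 3, 2, 2) = 101582208

Hook-length formula: f^λ = n! / Π hook(c), product over all cells c of the Young diagram. For λ = (7, 6, 3, 2, 2), n = 20 boxes. Hook lengths by row (left-to-right, top-to-bottom): [11, 10, 7, 5, 4, 3, 1]; [9, 8, 5, 3, 2, 1]; [5, 4, 1]; [3, 2]; [2, 1]. Product of hooks = 23950080000. So f^λ = 20! / 23950080000 = 2432902008176640000 / 23950080000 = 101582208.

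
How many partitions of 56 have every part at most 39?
p(56, parts ≤ 39) = 525908

Use the recurrence p(n, m) = p(n, m−1) + p(n−m, m): either the largest part is < m (count p(n, m−1)) or the largest part is exactly m (remove one copy of m, count p(n−m, m)). With p(0, ·) = 1 this gives p(56, parts ≤ 39) = 525908. (By conjugating Young diagrams, this also counts partitions of 56 into at most 39 parts.)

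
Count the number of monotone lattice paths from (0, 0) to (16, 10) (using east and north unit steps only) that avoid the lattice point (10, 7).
Number of paths = 3678103

Total paths from (0, 0) to (16, 10): C(26, 16) = 5311735. Paths through (10, 7): (paths (0, 0) → (10, 7)) × (paths (10, 7) → (16, 10)) = C(17, 10) · C(9, 6) = 19448 · 84 = 1633632. Avoidance count = 5311735 − 1633632 = 3678103.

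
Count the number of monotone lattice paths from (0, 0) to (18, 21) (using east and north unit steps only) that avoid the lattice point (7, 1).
Number of paths = 61681765470

Total paths from (0, 0) to (18, 21): C(39, 18) = 62359143990. Paths through (7, 1): (paths (0, 0) → (7, 1)) × (paths (7, 1) → (18, 21)) = C(8, 7) · C(31, 11) = 8 · 84672315 = 677378520. Avoidance count = 62359143990 − 677378520 = 61681765470.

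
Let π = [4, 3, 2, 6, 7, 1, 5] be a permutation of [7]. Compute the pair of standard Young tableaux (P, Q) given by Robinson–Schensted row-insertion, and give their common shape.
P = [1, 5, 7] / [2, 6] / [3] / [4];  Q = [1, 4, 5] / [2, 7] / [3] / [6];  common shape = (3, 2, 1, 1)

Row-insert the values π_1, π_2, … into P one at a time, bumping the leftmost entry strictly greater than the inserted value down to the next row. The recording tableau Q records, in position (i, j), the step at which that cell was added to P.
  Insert 4 (step 1): P = [4];  Q = [1]
  Insert 3 (step 2): P = [3] / [4];  Q = [1] / [2]
  Insert 2 (step 3): P = [2] / [3] / [4];  Q = [1] / [2] / [3]
  Insert 6 (step 4): P = [2, 6] / [3] / [4];  Q = [1, 4] / [2] / [3]
  Insert 7 (step 5): P = [2, 6, 7] / [3] / [4];  Q = [1, 4, 5] / [2] / [3]
  Insert 1 (step 6): P = [1, 6, 7] / [2] / [3] / [4];  Q = [1, 4, 5] / [2] / [3] / [6]
  Insert 5 (step 7): P = [1, 5, 7] / [2, 6] / [3] / [4];  Q = [1, 4, 5] / [2, 7] / [3] / [6]
Final shape: (3, 2, 1, 1).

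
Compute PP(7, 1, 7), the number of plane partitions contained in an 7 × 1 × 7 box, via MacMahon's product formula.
PP(7, 1, 7) = 3432

Evaluate the triple product over i = 1..7, j = 1..1, k = 1..7. The factors are (2/1) · (3/2) · (4/3) · (5/4) · (6/5) · (7/6) · (8/7) · (3/2) · … (49 factors total). The numerators and denominators telescope so the product is an integer; carrying out the multiplication exactly gives PP(7, 1, 7) = 3432.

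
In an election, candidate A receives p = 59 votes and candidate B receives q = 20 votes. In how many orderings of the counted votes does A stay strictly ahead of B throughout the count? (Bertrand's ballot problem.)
Strict-lead orderings = 1308961989363368340

Total orderings of the 79 votes with 59 for A: C(79, 59) = 2651487106659130740. By the Bertrand ballot formula (Cycle Lemma / reflection principle), the number of orderings in which A is strictly ahead of B throughout is (p − q)/(p + q) · C(p + q, p) = (59 − 20)/(59 + 20) · 2651487106659130740 = 1308961989363368340.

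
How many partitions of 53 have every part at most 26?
p(53, parts ≤ 26) = 318199

Use the recurrence p(n, m) = p(n, m−1) + p(n−m, m): either the largest part is < m (count p(n, m−1)) or the largest part is exactly m (remove one copy of m, count p(n−m, m)). With p(0, ·) = 1 this gives p(53, parts ≤ 26) = 318199. (By conjugating Young diagrams, this also counts partitions of 53 into at most 26 parts.)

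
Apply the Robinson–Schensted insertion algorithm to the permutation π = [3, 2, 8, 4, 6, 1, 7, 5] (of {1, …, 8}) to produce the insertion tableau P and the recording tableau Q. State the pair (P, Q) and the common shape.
P = [1, 4, 5, 7] / [2, 6] / [3, 8];  Q = [1, 3, 5, 7] / [2, 4] / [6, 8];  common shape = (4, 2, 2)

Row-insert the values π_1, π_2, … into P one at a time, bumping the leftmost entry strictly greater than the inserted value down to the next row. The recording tableau Q records, in position (i, j), the step at which that cell was added to P.
  Insert 3 (step 1): P = [3];  Q = [1]
  Insert 2 (step 2): P = [2] / [3];  Q = [1] / [2]
  Insert 8 (step 3): P = [2, 8] / [3];  Q = [1, 3] / [2]
  Insert 4 (step 4): P = [2, 4] / [3, 8];  Q = [1, 3] / [2, 4]
  Insert 6 (step 5): P = [2, 4, 6] / [3, 8];  Q = [1, 3, 5] / [2, 4]
  Insert 1 (step 6): P = [1, 4, 6] / [2, 8] / [3];  Q = [1, 3, 5] / [2, 4] / [6]
  Insert 7 (step 7): P = [1, 4, 6, 7] / [2, 8] / [3];  Q = [1, 3, 5, 7] / [2, 4] / [6]
  Insert 5 (step 8): P = [1, 4, 5, 7] / [2, 6] / [3, 8];  Q = [1, 3, 5, 7] / [2, 4] / [6, 8]
Final shape: (4, 2, 2).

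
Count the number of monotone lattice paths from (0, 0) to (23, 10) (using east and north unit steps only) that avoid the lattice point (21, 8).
Number of paths = 66808170

Total paths from (0, 0) to (23, 10): C(33, 23) = 92561040. Paths through (21, 8): (paths (0, 0) → (21, 8)) × (paths (21, 8) → (23, 10)) = C(29, 21) · C(4, 2) = 4292145 · 6 = 25752870. Avoidance count = 92561040 − 25752870 = 66808170.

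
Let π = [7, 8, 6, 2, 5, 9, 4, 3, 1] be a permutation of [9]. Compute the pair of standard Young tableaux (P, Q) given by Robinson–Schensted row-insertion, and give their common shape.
P = [1, 3, 9] / [2, 8] / [4] / [5] / [6] / [7];  Q = [1, 2, 6] / [3, 5] / [4] / [7] / [8] / [9];  common shape = (3, 2, 1, 1, 1, 1)

Row-insert the values π_1, π_2, … into P one at a time, bumping the leftmost entry strictly greater than the inserted value down to the next row. The recording tableau Q records, in position (i, j), the step at which that cell was added to P.
  Insert 7 (step 1): P = [7];  Q = [1]
  Insert 8 (step 2): P = [7, 8];  Q = [1, 2]
  Insert 6 (step 3): P = [6, 8] / [7];  Q = [1, 2] / [3]
  Insert 2 (step 4): P = [2, 8] / [6] / [7];  Q = [1, 2] / [3] / [4]
  Insert 5 (step 5): P = [2, 5] / [6, 8] / [7];  Q = [1, 2] / [3, 5] / [4]
  Insert 9 (step 6): P = [2, 5, 9] / [6, 8] / [7];  Q = [1, 2, 6] / [3, 5] / [4]
  Insert 4 (step 7): P = [2, 4, 9] / [5, 8] / [6] / [7];  Q = [1, 2, 6] / [3, 5] / [4] / [7]
  Insert 3 (step 8): P = [2, 3, 9] / [4, 8] / [5] / [6] / [7];  Q = [1, 2, 6] / [3, 5] / [4] / [7] / [8]
  Insert 1 (step 9): P = [1, 3, 9] / [2, 8] / [4] / [5] / [6] / [7];  Q = [1, 2, 6] / [3, 5] / [4] / [7] / [8] / [9]
Final shape: (3, 2, 1, 1, 1, 1).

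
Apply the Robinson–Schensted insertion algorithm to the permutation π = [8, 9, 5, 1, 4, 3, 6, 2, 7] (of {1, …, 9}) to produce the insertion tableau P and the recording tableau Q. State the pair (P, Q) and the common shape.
P = [1, 2, 6, 7] / [3, 9] / [4] / [5] / [8];  Q = [1, 2, 7, 9] / [3, 5] / [4] / [6] / [8];  common shape = (4, 2, 1, 1, 1)

Row-insert the values π_1, π_2, … into P one at a time, bumping the leftmost entry strictly greater than the inserted value down to the next row. The recording tableau Q records, in position (i, j), the step at which that cell was added to P.
  Insert 8 (step 1): P = [8];  Q = [1]
  Insert 9 (step 2): P = [8, 9];  Q = [1, 2]
  Insert 5 (step 3): P = [5, 9] / [8];  Q = [1, 2] / [3]
  Insert 1 (step 4): P = [1, 9] / [5] / [8];  Q = [1, 2] / [3] / [4]
  Insert 4 (step 5): P = [1, 4] / [5, 9] / [8];  Q = [1, 2] / [3, 5] / [4]
  Insert 3 (step 6): P = [1, 3] / [4, 9] / [5] / [8];  Q = [1, 2] / [3, 5] / [4] / [6]
  Insert 6 (step 7): P = [1, 3, 6] / [4, 9] / [5] / [8];  Q = [1, 2, 7] / [3, 5] / [4] / [6]
  Insert 2 (step 8): P = [1, 2, 6] / [3, 9] / [4] / [5] / [8];  Q = [1, 2, 7] / [3, 5] / [4] / [6] / [8]
  Insert 7 (step 9): P = [1, 2, 6, 7] / [3, 9] / [4] / [5] / [8];  Q = [1, 2, 7, 9] / [3, 5] / [4] / [6] / [8]
Final shape: (4, 2, 1, 1, 1).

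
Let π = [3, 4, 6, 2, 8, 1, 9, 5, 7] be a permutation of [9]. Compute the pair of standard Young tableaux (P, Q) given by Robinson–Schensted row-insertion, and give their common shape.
P = [1, 4, 5, 7, 9] / [2, 6, 8] / [3];  Q = [1, 2, 3, 5, 7] / [4, 8, 9] / [6];  common shape = (5, 3, 1)

Row-insert the values π_1, π_2, … into P one at a time, bumping the leftmost entry strictly greater than the inserted value down to the next row. The recording tableau Q records, in position (i, j), the step at which that cell was added to P.
  Insert 3 (step 1): P = [3];  Q = [1]
  Insert 4 (step 2): P = [3, 4];  Q = [1, 2]
  Insert 6 (step 3): P = [3, 4, 6];  Q = [1, 2, 3]
  Insert 2 (step 4): P = [2, 4, 6] / [3];  Q = [1, 2, 3] / [4]
  Insert 8 (step 5): P = [2, 4, 6, 8] / [3];  Q = [1, 2, 3, 5] / [4]
  Insert 1 (step 6): P = [1, 4, 6, 8] / [2] / [3];  Q = [1, 2, 3, 5] / [4] / [6]
  Insert 9 (step 7): P = [1, 4, 6, 8, 9] / [2] / [3];  Q = [1, 2, 3, 5, 7] / [4] / [6]
  Insert 5 (step 8): P = [1, 4, 5, 8, 9] / [2, 6] / [3];  Q = [1, 2, 3, 5, 7] / [4, 8] / [6]
  Insert 7 (step 9): P = [1, 4, 5, 7, 9] / [2, 6, 8] / [3];  Q = [1, 2, 3, 5, 7] / [4, 8, 9] / [6]
Final shape: (5, 3, 1).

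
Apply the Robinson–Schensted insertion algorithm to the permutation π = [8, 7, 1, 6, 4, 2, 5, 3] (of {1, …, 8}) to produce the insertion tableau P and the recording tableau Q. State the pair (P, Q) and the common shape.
P = [1, 2, 3] / [4, 5] / [6] / [7] / [8];  Q = [1, 4, 7] / [2, 8] / [3] / [5] / [6];  common shape = (3, 2, 1, 1, 1)

Row-insert the values π_1, π_2, … into P one at a time, bumping the leftmost entry strictly greater than the inserted value down to the next row. The recording tableau Q records, in position (i, j), the step at which that cell was added to P.
  Insert 8 (step 1): P = [8];  Q = [1]
  Insert 7 (step 2): P = [7] / [8];  Q = [1] / [2]
  Insert 1 (step 3): P = [1] / [7] / [8];  Q = [1] / [2] / [3]
  Insert 6 (step 4): P = [1, 6] / [7] / [8];  Q = [1, 4] / [2] / [3]
  Insert 4 (step 5): P = [1, 4] / [6] / [7] / [8];  Q = [1, 4] / [2] / [3] / [5]
  Insert 2 (step 6): P = [1, 2] / [4] / [6] / [7] / [8];  Q = [1, 4] / [2] / [3] / [5] / [6]
  Insert 5 (step 7): P = [1, 2, 5] / [4] / [6] / [7] / [8];  Q = [1, 4, 7] / [2] / [3] / [5] / [6]
  Insert 3 (step 8): P = [1, 2, 3] / [4, 5] / [6] / [7] / [8];  Q = [1, 4, 7] / [2, 8] / [3] / [5] / [6]
Final shape: (3, 2, 1, 1, 1).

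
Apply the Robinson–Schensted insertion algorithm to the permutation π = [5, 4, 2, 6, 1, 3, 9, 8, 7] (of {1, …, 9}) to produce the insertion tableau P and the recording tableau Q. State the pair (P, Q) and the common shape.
P = [1, 3, 7] / [2, 6, 8] / [4, 9] / [5];  Q = [1, 4, 7] / [2, 6, 8] / [3, 9] / [5];  common shape = (3, 3, 2, 1)

Row-insert the values π_1, π_2, … into P one at a time, bumping the leftmost entry strictly greater than the inserted value down to the next row. The recording tableau Q records, in position (i, j), the step at which that cell was added to P.
  Insert 5 (step 1): P = [5];  Q = [1]
  Insert 4 (step 2): P = [4] / [5];  Q = [1] / [2]
  Insert 2 (step 3): P = [2] / [4] / [5];  Q = [1] / [2] / [3]
  Insert 6 (step 4): P = [2, 6] / [4] / [5];  Q = [1, 4] / [2] / [3]
  Insert 1 (step 5): P = [1, 6] / [2] / [4] / [5];  Q = [1, 4] / [2] / [3] / [5]
  Insert 3 (step 6): P = [1, 3] / [2, 6] / [4] / [5];  Q = [1, 4] / [2, 6] / [3] / [5]
  Insert 9 (step 7): P = [1, 3, 9] / [2, 6] / [4] / [5];  Q = [1, 4, 7] / [2, 6] / [3] / [5]
  Insert 8 (step 8): P = [1, 3, 8] / [2, 6, 9] / [4] / [5];  Q = [1, 4, 7] / [2, 6, 8] / [3] / [5]
  Insert 7 (step 9): P = [1, 3, 7] / [2, 6, 8] / [4, 9] / [5];  Q = [1, 4, 7] / [2, 6, 8] / [3, 9] / [5]
Final shape: (3, 3, 2, 1).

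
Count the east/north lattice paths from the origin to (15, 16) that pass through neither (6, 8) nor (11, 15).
Number of paths = 200798345

Inclusion–exclusion. Total paths: C(31, 15) = 300540195. Through P₁: C(14, 6)·C(17, 9) = 73002930. Through P₂: C(26, 11)·C(5, 4) = 38630800. Since P₁ is strictly southwest of P₂, a monotone path through both must visit P₁ then P₂; paths through both = C(14, 6)·C(12, 5)·C(5, 4) = 11891880. Avoid both = 300540195 − 73002930 − 38630800 + 11891880 = 200798345.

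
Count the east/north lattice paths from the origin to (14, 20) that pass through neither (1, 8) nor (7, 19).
Number of paths = 1340801612

Inclusion–exclusion. Total paths: C(34, 14) = 1391975640. Through P₁: C(9, 1)·C(25, 13) = 46802700. Through P₂: C(26, 7)·C(8, 7) = 5262400. Since P₁ is strictly southwest of P₂, a monotone path through both must visit P₁ then P₂; paths through both = C(9, 1)·C(17, 6)·C(8, 7) = 891072. Avoid both = 1391975640 − 46802700 − 5262400 + 891072 = 1340801612.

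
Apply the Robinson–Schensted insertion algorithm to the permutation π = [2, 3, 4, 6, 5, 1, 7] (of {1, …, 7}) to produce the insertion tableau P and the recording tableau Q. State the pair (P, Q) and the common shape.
P = [1, 3, 4, 5, 7] / [2] / [6];  Q = [1, 2, 3, 4, 7] / [5] / [6];  common shape = (5, 1, 1)

Row-insert the values π_1, π_2, … into P one at a time, bumping the leftmost entry strictly greater than the inserted value down to the next row. The recording tableau Q records, in position (i, j), the step at which that cell was added to P.
  Insert 2 (step 1): P = [2];  Q = [1]
  Insert 3 (step 2): P = [2, 3];  Q = [1, 2]
  Insert 4 (step 3): P = [2, 3, 4];  Q = [1, 2, 3]
  Insert 6 (step 4): P = [2, 3, 4, 6];  Q = [1, 2, 3, 4]
  Insert 5 (step 5): P = [2, 3, 4, 5] / [6];  Q = [1, 2, 3, 4] / [5]
  Insert 1 (step 6): P = [1, 3, 4, 5] / [2] / [6];  Q = [1, 2, 3, 4] / [5] / [6]
  Insert 7 (step 7): P = [1, 3, 4, 5, 7] / [2] / [6];  Q = [1, 2, 3, 4, 7] / [5] / [6]
Final shape: (5, 1, 1).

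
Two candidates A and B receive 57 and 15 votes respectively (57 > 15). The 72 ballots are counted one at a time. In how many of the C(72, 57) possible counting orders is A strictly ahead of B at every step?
Strict-lead orderings = 674014857430544

Total orderings of the 72 votes with 57 for A: C(72, 57) = 1155454041309504. By the Bertrand ballot formula (Cycle Lemma / reflection principle), the number of orderings in which A is strictly ahead of B throughout is (p − q)/(p + q) · C(p + q, p) = (57 − 15)/(57 + 15) · 1155454041309504 = 674014857430544.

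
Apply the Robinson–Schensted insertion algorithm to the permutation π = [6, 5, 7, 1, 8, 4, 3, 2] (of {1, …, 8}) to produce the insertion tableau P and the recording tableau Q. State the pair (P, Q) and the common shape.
P = [1, 2, 8] / [3, 7] / [4] / [5] / [6];  Q = [1, 3, 5] / [2, 6] / [4] / [7] / [8];  common shape = (3, 2, 1, 1, 1)

Row-insert the values π_1, π_2, … into P one at a time, bumping the leftmost entry strictly greater than the inserted value down to the next row. The recording tableau Q records, in position (i, j), the step at which that cell was added to P.
  Insert 6 (step 1): P = [6];  Q = [1]
  Insert 5 (step 2): P = [5] / [6];  Q = [1] / [2]
  Insert 7 (step 3): P = [5, 7] / [6];  Q = [1, 3] / [2]
  Insert 1 (step 4): P = [1, 7] / [5] / [6];  Q = [1, 3] / [2] / [4]
  Insert 8 (step 5): P = [1, 7, 8] / [5] / [6];  Q = [1, 3, 5] / [2] / [4]
  Insert 4 (step 6): P = [1, 4, 8] / [5, 7] / [6];  Q = [1, 3, 5] / [2, 6] / [4]
  Insert 3 (step 7): P = [1, 3, 8] / [4, 7] / [5] / [6];  Q = [1, 3, 5] / [2, 6] / [4] / [7]
  Insert 2 (step 8): P = [1, 2, 8] / [3, 7] / [4] / [5] / [6];  Q = [1, 3, 5] / [2, 6] / [4] / [7] / [8]
Final shape: (3, 2, 1, 1, 1).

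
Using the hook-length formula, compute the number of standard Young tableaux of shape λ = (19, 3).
# SYT of shape (19, 3) = 1309

Hook-length formula: f^λ = n! / Π hook(c), product over all cells c of the Young diagram. For λ = (19, 3), n = 22 boxes. Hook lengths by row (left-to-right, top-to-bottom): [20, 19, 18, 16, 15, 14, 13, 12, 11, 10, 9, 8, 7, 6, 5, 4, 3, 2, 1]; [3, 2, 1]. Product of hooks = 858671297003520000. So f^λ = 22! / 858671297003520000 = 1124000727777607680000 / 858671297003520000 = 1309.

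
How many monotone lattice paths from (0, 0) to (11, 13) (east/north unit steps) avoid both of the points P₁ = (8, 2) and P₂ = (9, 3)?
Number of paths = 2471184

Inclusion–exclusion. Total paths: C(24, 11) = 2496144. Through P₁: C(10, 8)·C(14, 3) = 16380. Through P₂: C(12, 9)·C(12, 2) = 14520. Since P₁ is strictly southwest of P₂, a monotone path through both must visit P₁ then P₂; paths through both = C(10, 8)·C(2, 1)·C(12, 2) = 5940. Avoid both = 2496144 − 16380 − 14520 + 5940 = 2471184.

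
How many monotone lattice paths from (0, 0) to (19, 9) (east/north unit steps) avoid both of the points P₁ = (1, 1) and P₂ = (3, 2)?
Number of paths = 2801722

Inclusion–exclusion. Total paths: C(28, 19) = 6906900. Through P₁: C(2, 1)·C(26, 18) = 3124550. Through P₂: C(5, 3)·C(23, 16) = 2451570. Since P₁ is strictly southwest of P₂, a monotone path through both must visit P₁ then P₂; paths through both = C(2, 1)·C(3, 2)·C(23, 16) = 1470942. Avoid both = 6906900 − 3124550 − 2451570 + 1470942 = 2801722.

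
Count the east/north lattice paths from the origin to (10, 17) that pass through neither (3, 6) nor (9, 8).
Number of paths = 5543489

Inclusion–exclusion. Total paths: C(27, 10) = 8436285. Through P₁: C(9, 3)·C(18, 7) = 2673216. Through P₂: C(17, 9)·C(10, 1) = 243100. Since P₁ is strictly southwest of P₂, a monotone path through both must visit P₁ then P₂; paths through both = C(9, 3)·C(8, 6)·C(10, 1) = 23520. Avoid both = 8436285 − 2673216 − 243100 + 23520 = 5543489.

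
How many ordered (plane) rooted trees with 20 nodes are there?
C_19 = 1767263190

These ordered rooted trees are counted by the Catalan number C_n = (1/(n + 1)) · C(2n, n). For n = 19: C_19 = (1/20) · C(38, 19) = 35345263800/20 = 1767263190.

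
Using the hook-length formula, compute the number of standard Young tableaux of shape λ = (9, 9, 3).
# SYT of shape (9, 9, 3) = 3292016

Hook-length formula: f^λ = n! / Π hook(c), product over all cells c of the Young diagram. For λ = (9, 9, 3), n = 21 boxes. Hook lengths by row (left-to-right, top-to-bottom): [11, 10, 9, 7, 6, 5, 4, 3, 2]; [10, 9, 8, 6, 5, 4, 3, 2, 1]; [3, 2, 1]. Product of hooks = 15519651840000. So f^λ = 21! / 15519651840000 = 51090942171709440000 / 15519651840000 = 3292016.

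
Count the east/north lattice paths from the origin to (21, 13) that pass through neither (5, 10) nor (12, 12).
Number of paths = 899113373

Inclusion–exclusion. Total paths: C(34, 21) = 927983760. Through P₁: C(15, 5)·C(19, 16) = 2909907. Through P₂: C(24, 12)·C(10, 9) = 27041560. Since P₁ is strictly southwest of P₂, a monotone path through both must visit P₁ then P₂; paths through both = C(15, 5)·C(9, 7)·C(10, 9) = 1081080. Avoid both = 927983760 − 2909907 − 27041560 + 1081080 = 899113373.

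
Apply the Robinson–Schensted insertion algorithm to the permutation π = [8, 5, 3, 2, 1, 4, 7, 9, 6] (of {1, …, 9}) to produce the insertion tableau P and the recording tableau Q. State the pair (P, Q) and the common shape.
P = [1, 4, 6, 9] / [2, 7] / [3] / [5] / [8];  Q = [1, 6, 7, 8] / [2, 9] / [3] / [4] / [5];  common shape = (4, 2, 1, 1, 1)

Row-insert the values π_1, π_2, … into P one at a time, bumping the leftmost entry strictly greater than the inserted value down to the next row. The recording tableau Q records, in position (i, j), the step at which that cell was added to P.
  Insert 8 (step 1): P = [8];  Q = [1]
  Insert 5 (step 2): P = [5] / [8];  Q = [1] / [2]
  Insert 3 (step 3): P = [3] / [5] / [8];  Q = [1] / [2] / [3]
  Insert 2 (step 4): P = [2] / [3] / [5] / [8];  Q = [1] / [2] / [3] / [4]
  Insert 1 (step 5): P = [1] / [2] / [3] / [5] / [8];  Q = [1] / [2] / [3] / [4] / [5]
  Insert 4 (step 6): P = [1, 4] / [2] / [3] / [5] / [8];  Q = [1, 6] / [2] / [3] / [4] / [5]
  Insert 7 (step 7): P = [1, 4, 7] / [2] / [3] / [5] / [8];  Q = [1, 6, 7] / [2] / [3] / [4] / [5]
  Insert 9 (step 8): P = [1, 4, 7, 9] / [2] / [3] / [5] / [8];  Q = [1, 6, 7, 8] / [2] / [3] / [4] / [5]
  Insert 6 (step 9): P = [1, 4, 6, 9] / [2, 7] / [3] / [5] / [8];  Q = [1, 6, 7, 8] / [2, 9] / [3] / [4] / [5]
Final shape: (4, 2, 1, 1, 1).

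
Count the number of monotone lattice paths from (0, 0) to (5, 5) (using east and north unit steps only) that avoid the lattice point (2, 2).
Number of paths = 132

Total paths from (0, 0) to (5, 5): C(10, 5) = 252. Paths through (2, 2): (paths (0, 0) → (2, 2)) × (paths (2, 2) → (5, 5)) = C(4, 2) · C(6, 3) = 6 · 20 = 120. Avoidance count = 252 − 120 = 132.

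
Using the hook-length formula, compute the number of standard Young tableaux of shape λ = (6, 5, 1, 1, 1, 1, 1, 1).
# SYT of shape (6, 5, 1, 1, 1, 1, 1, 1) = 399840

Hook-length formula: f^λ = n! / Π hook(c), product over all cells c of the Young diagram. For λ = (6, 5, 1, 1, 1, 1, 1, 1), n = 17 boxes. Hook lengths by row (left-to-right, top-to-bottom): [13, 6, 5, 4, 3, 1]; [11, 4, 3, 2, 1]; [6]; [5]; [4]; [3]; [2]; [1]. Product of hooks = 889574400. So f^λ = 17! / 889574400 = 355687428096000 / 889574400 = 399840.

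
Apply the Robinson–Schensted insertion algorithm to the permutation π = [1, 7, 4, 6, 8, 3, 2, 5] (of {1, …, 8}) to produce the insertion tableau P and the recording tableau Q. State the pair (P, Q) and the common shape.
P = [1, 2, 5, 8] / [3, 6] / [4] / [7];  Q = [1, 2, 4, 5] / [3, 8] / [6] / [7];  common shape = (4, 2, 1, 1)

Row-insert the values π_1, π_2, … into P one at a time, bumping the leftmost entry strictly greater than the inserted value down to the next row. The recording tableau Q records, in position (i, j), the step at which that cell was added to P.
  Insert 1 (step 1): P = [1];  Q = [1]
  Insert 7 (step 2): P = [1, 7];  Q = [1, 2]
  Insert 4 (step 3): P = [1, 4] / [7];  Q = [1, 2] / [3]
  Insert 6 (step 4): P = [1, 4, 6] / [7];  Q = [1, 2, 4] / [3]
  Insert 8 (step 5): P = [1, 4, 6, 8] / [7];  Q = [1, 2, 4, 5] / [3]
  Insert 3 (step 6): P = [1, 3, 6, 8] / [4] / [7];  Q = [1, 2, 4, 5] / [3] / [6]
  Insert 2 (step 7): P = [1, 2, 6, 8] / [3] / [4] / [7];  Q = [1, 2, 4, 5] / [3] / [6] / [7]
  Insert 5 (step 8): P = [1, 2, 5, 8] / [3, 6] / [4] / [7];  Q = [1, 2, 4, 5] / [3, 8] / [6] / [7]
Final shape: (4, 2, 1, 1).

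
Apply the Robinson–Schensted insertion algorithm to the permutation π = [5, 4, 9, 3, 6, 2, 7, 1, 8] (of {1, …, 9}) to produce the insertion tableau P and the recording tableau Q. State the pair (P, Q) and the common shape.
P = [1, 6, 7, 8] / [2, 9] / [3] / [4] / [5];  Q = [1, 3, 7, 9] / [2, 5] / [4] / [6] / [8];  common shape = (4, 2, 1, 1, 1)

Row-insert the values π_1, π_2, … into P one at a time, bumping the leftmost entry strictly greater than the inserted value down to the next row. The recording tableau Q records, in position (i, j), the step at which that cell was added to P.
  Insert 5 (step 1): P = [5];  Q = [1]
  Insert 4 (step 2): P = [4] / [5];  Q = [1] / [2]
  Insert 9 (step 3): P = [4, 9] / [5];  Q = [1, 3] / [2]
  Insert 3 (step 4): P = [3, 9] / [4] / [5];  Q = [1, 3] / [2] / [4]
  Insert 6 (step 5): P = [3, 6] / [4, 9] / [5];  Q = [1, 3] / [2, 5] / [4]
  Insert 2 (step 6): P = [2, 6] / [3, 9] / [4] / [5];  Q = [1, 3] / [2, 5] / [4] / [6]
  Insert 7 (step 7): P = [2, 6, 7] / [3, 9] / [4] / [5];  Q = [1, 3, 7] / [2, 5] / [4] / [6]
  Insert 1 (step 8): P = [1, 6, 7] / [2, 9] / [3] / [4] / [5];  Q = [1, 3, 7] / [2, 5] / [4] / [6] / [8]
  Insert 8 (step 9): P = [1, 6, 7, 8] / [2, 9] / [3] / [4] / [5];  Q = [1, 3, 7, 9] / [2, 5] / [4] / [6] / [8]
Final shape: (4, 2, 1, 1, 1).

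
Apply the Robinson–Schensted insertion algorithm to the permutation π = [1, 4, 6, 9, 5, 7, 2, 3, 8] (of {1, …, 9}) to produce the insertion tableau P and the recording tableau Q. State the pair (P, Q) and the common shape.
P = [1, 2, 3, 7, 8] / [4, 5] / [6, 9];  Q = [1, 2, 3, 4, 9] / [5, 6] / [7, 8];  common shape = (5, 2, 2)

Row-insert the values π_1, π_2, … into P one at a time, bumping the leftmost entry strictly greater than the inserted value down to the next row. The recording tableau Q records, in position (i, j), the step at which that cell was added to P.
  Insert 1 (step 1): P = [1];  Q = [1]
  Insert 4 (step 2): P = [1, 4];  Q = [1, 2]
  Insert 6 (step 3): P = [1, 4, 6];  Q = [1, 2, 3]
  Insert 9 (step 4): P = [1, 4, 6, 9];  Q = [1, 2, 3, 4]
  Insert 5 (step 5): P = [1, 4, 5, 9] / [6];  Q = [1, 2, 3, 4] / [5]
  Insert 7 (step 6): P = [1, 4, 5, 7] / [6, 9];  Q = [1, 2, 3, 4] / [5, 6]
  Insert 2 (step 7): P = [1, 2, 5, 7] / [4, 9] / [6];  Q = [1, 2, 3, 4] / [5, 6] / [7]
  Insert 3 (step 8): P = [1, 2, 3, 7] / [4, 5] / [6, 9];  Q = [1, 2, 3, 4] / [5, 6] / [7, 8]
  Insert 8 (step 9): P = [1, 2, 3, 7, 8] / [4, 5] / [6, 9];  Q = [1, 2, 3, 4, 9] / [5, 6] / [7, 8]
Final shape: (5, 2, 2).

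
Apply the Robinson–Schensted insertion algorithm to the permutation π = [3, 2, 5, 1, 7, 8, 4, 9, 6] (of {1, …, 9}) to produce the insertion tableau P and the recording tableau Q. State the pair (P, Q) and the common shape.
P = [1, 4, 6, 8, 9] / [2, 5, 7] / [3];  Q = [1, 3, 5, 6, 8] / [2, 7, 9] / [4];  common shape = (5, 3, 1)

Row-insert the values π_1, π_2, … into P one at a time, bumping the leftmost entry strictly greater than the inserted value down to the next row. The recording tableau Q records, in position (i, j), the step at which that cell was added to P.
  Insert 3 (step 1): P = [3];  Q = [1]
  Insert 2 (step 2): P = [2] / [3];  Q = [1] / [2]
  Insert 5 (step 3): P = [2, 5] / [3];  Q = [1, 3] / [2]
  Insert 1 (step 4): P = [1, 5] / [2] / [3];  Q = [1, 3] / [2] / [4]
  Insert 7 (step 5): P = [1, 5, 7] / [2] / [3];  Q = [1, 3, 5] / [2] / [4]
  Insert 8 (step 6): P = [1, 5, 7, 8] / [2] / [3];  Q = [1, 3, 5, 6] / [2] / [4]
  Insert 4 (step 7): P = [1, 4, 7, 8] / [2, 5] / [3];  Q = [1, 3, 5, 6] / [2, 7] / [4]
  Insert 9 (step 8): P = [1, 4, 7, 8, 9] / [2, 5] / [3];  Q = [1, 3, 5, 6, 8] / [2, 7] / [4]
  Insert 6 (step 9): P = [1, 4, 6, 8, 9] / [2, 5, 7] / [3];  Q = [1, 3, 5, 6, 8] / [2, 7, 9] / [4]
Final shape: (5, 3, 1).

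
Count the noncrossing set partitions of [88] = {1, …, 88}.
C_88 = 64633260585762914370496637486146181462681535261000

These noncrossing partitions are counted by the Catalan number C_n = (1/(n + 1)) · C(2n, n). For n = 88: C_88 = (1/89) · C(176, 88) = 5752360192132899378974200736267010150178656638229000/89 = 64633260585762914370496637486146181462681535261000.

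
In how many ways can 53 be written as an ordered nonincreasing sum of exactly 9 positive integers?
p(53, 9 parts) = 22380

Partitions of n into exactly k parts are in bijection with partitions of n − k into at most k parts (subtract 1 from each part). So p(53, exactly 9) = p(44, parts ≤ 9). Computing via the recurrence p(m, j) = p(m, j−1) + p(m−j, j) gives 22380.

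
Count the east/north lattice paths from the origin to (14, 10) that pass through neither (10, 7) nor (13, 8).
Number of paths = 903482

Inclusion–exclusion. Total paths: C(24, 14) = 1961256. Through P₁: C(17, 10)·C(7, 4) = 680680. Through P₂: C(21, 13)·C(3, 1) = 610470. Since P₁ is strictly southwest of P₂, a monotone path through both must visit P₁ then P₂; paths through both = C(17, 10)·C(4, 3)·C(3, 1) = 233376. Avoid both = 1961256 − 680680 − 610470 + 233376 = 903482.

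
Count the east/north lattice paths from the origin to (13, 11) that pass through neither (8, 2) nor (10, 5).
Number of paths = 2191602

Inclusion–exclusion. Total paths: C(24, 13) = 2496144. Through P₁: C(10, 8)·C(14, 5) = 90090. Through P₂: C(15, 10)·C(9, 3) = 252252. Since P₁ is strictly southwest of P₂, a monotone path through both must visit P₁ then P₂; paths through both = C(10, 8)·C(5, 2)·C(9, 3) = 37800. Avoid both = 2496144 − 90090 − 252252 + 37800 = 2191602.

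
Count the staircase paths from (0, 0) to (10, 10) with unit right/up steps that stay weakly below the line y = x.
C_10 = 16796

These NE paths below the diagonal are counted by the Catalan number C_n = (1/(n + 1)) · C(2n, n). For n = 10: C_10 = (1/11) · C(20, 10) = 184756/11 = 16796.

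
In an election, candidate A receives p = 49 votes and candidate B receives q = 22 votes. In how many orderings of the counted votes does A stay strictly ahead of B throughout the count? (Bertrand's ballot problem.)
Strict-lead orderings = 473039426286987300

Total orderings of the 71 votes with 49 for A: C(71, 49) = 1243918491347262900. By the Bertrand ballot formula (Cycle Lemma / reflection principle), the number of orderings in which A is strictly ahead of B throughout is (p − q)/(p + q) · C(p + q, p) = (49 − 22)/(49 + 22) · 1243918491347262900 = 473039426286987300.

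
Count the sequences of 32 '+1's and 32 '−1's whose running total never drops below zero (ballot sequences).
C_32 = 55534064877048198

These ballot sequences are counted by the Catalan number C_n = (1/(n + 1)) · C(2n, n). For n = 32: C_32 = (1/33) · C(64, 32) = 1832624140942590534/33 = 55534064877048198.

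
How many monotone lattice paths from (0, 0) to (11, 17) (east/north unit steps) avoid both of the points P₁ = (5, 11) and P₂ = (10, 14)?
Number of paths = 10571556

Inclusion–exclusion. Total paths: C(28, 11) = 21474180. Through P₁: C(16, 5)·C(12, 6) = 4036032. Through P₂: C(24, 10)·C(4, 1) = 7845024. Since P₁ is strictly southwest of P₂, a monotone path through both must visit P₁ then P₂; paths through both = C(16, 5)·C(8, 5)·C(4, 1) = 978432. Avoid both = 21474180 − 4036032 − 7845024 + 978432 = 10571556.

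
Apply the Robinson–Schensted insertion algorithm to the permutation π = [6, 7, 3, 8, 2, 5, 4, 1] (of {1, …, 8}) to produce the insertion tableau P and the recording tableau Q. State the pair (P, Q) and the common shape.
P = [1, 4, 8] / [2, 5] / [3, 7] / [6];  Q = [1, 2, 4] / [3, 6] / [5, 7] / [8];  common shape = (3, 2, 2, 1)

Row-insert the values π_1, π_2, … into P one at a time, bumping the leftmost entry strictly greater than the inserted value down to the next row. The recording tableau Q records, in position (i, j), the step at which that cell was added to P.
  Insert 6 (step 1): P = [6];  Q = [1]
  Insert 7 (step 2): P = [6, 7];  Q = [1, 2]
  Insert 3 (step 3): P = [3, 7] / [6];  Q = [1, 2] / [3]
  Insert 8 (step 4): P = [3, 7, 8] / [6];  Q = [1, 2, 4] / [3]
  Insert 2 (step 5): P = [2, 7, 8] / [3] / [6];  Q = [1, 2, 4] / [3] / [5]
  Insert 5 (step 6): P = [2, 5, 8] / [3, 7] / [6];  Q = [1, 2, 4] / [3, 6] / [5]
  Insert 4 (step 7): P = [2, 4, 8] / [3, 5] / [6, 7];  Q = [1, 2, 4] / [3, 6] / [5, 7]
  Insert 1 (step 8): P = [1, 4, 8] / [2, 5] / [3, 7] / [6];  Q = [1, 2, 4] / [3, 6] / [5, 7] / [8]
Final shape: (3, 2, 2, 1).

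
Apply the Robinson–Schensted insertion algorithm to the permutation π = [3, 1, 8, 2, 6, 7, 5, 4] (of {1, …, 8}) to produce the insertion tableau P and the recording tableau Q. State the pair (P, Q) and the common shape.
P = [1, 2, 4, 7] / [3, 5] / [6] / [8];  Q = [1, 3, 5, 6] / [2, 4] / [7] / [8];  common shape = (4, 2, 1, 1)

Row-insert the values π_1, π_2, … into P one at a time, bumping the leftmost entry strictly greater than the inserted value down to the next row. The recording tableau Q records, in position (i, j), the step at which that cell was added to P.
  Insert 3 (step 1): P = [3];  Q = [1]
  Insert 1 (step 2): P = [1] / [3];  Q = [1] / [2]
  Insert 8 (step 3): P = [1, 8] / [3];  Q = [1, 3] / [2]
  Insert 2 (step 4): P = [1, 2] / [3, 8];  Q = [1, 3] / [2, 4]
  Insert 6 (step 5): P = [1, 2, 6] / [3, 8];  Q = [1, 3, 5] / [2, 4]
  Insert 7 (step 6): P = [1, 2, 6, 7] / [3, 8];  Q = [1, 3, 5, 6] / [2, 4]
  Insert 5 (step 7): P = [1, 2, 5, 7] / [3, 6] / [8];  Q = [1, 3, 5, 6] / [2, 4] / [7]
  Insert 4 (step 8): P = [1, 2, 4, 7] / [3, 5] / [6] / [8];  Q = [1, 3, 5, 6] / [2, 4] / [7] / [8]
Final shape: (4, 2, 1, 1).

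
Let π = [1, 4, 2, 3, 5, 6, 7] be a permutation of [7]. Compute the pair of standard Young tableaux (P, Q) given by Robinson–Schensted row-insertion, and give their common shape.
P = [1, 2, 3, 5, 6, 7] / [4];  Q = [1, 2, 4, 5, 6, 7] / [3];  common shape = (6, 1)

Row-insert the values π_1, π_2, … into P one at a time, bumping the leftmost entry strictly greater than the inserted value down to the next row. The recording tableau Q records, in position (i, j), the step at which that cell was added to P.
  Insert 1 (step 1): P = [1];  Q = [1]
  Insert 4 (step 2): P = [1, 4];  Q = [1, 2]
  Insert 2 (step 3): P = [1, 2] / [4];  Q = [1, 2] / [3]
  Insert 3 (step 4): P = [1, 2, 3] / [4];  Q = [1, 2, 4] / [3]
  Insert 5 (step 5): P = [1, 2, 3, 5] / [4];  Q = [1, 2, 4, 5] / [3]
  Insert 6 (step 6): P = [1, 2, 3, 5, 6] / [4];  Q = [1, 2, 4, 5, 6] / [3]
  Insert 7 (step 7): P = [1, 2, 3, 5, 6, 7] / [4];  Q = [1, 2, 4, 5, 6, 7] / [3]
Final shape: (6, 1).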